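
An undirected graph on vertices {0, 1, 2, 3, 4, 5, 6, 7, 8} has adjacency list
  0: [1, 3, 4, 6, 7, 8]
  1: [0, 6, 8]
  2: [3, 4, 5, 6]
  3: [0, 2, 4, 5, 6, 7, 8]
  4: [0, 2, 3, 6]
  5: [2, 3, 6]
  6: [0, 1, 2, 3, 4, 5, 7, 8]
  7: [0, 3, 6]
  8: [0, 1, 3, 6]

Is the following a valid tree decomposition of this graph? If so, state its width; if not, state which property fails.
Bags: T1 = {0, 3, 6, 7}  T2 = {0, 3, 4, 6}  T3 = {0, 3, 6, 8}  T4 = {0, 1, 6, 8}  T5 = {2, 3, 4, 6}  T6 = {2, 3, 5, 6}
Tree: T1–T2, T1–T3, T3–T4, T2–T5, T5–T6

Yes; width 3.

Checking the three conditions: (i) the bags cover all of {0, 1, 2, 3, 4, 5, 6, 7, 8}; (ii) for each edge, some bag contains both endpoints; (iii) the bags containing any fixed vertex form a subtree. All hold, so the decomposition is valid with width 4 − 1 = 3.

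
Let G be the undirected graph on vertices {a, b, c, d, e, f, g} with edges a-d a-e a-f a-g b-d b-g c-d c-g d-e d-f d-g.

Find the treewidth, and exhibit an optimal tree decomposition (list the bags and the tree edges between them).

Treewidth 2.
One such decomposition:
Bags: B1 = {a, d, e}  B2 = {a, d, g}  B3 = {a, d, f}  B4 = {b, d, g}  B5 = {c, d, g}
Tree: B1–B2, B2–B3, B2–B4, B2–B5

The largest bag has 3 vertices, giving width 2; this decomposition certifies tw(G) ≤ 2. Conversely, {c, d, g} is a clique of size 3, and the vertices of any clique must share a bag in every tree decomposition; so some bag has ≥ 3 vertices and tw(G) ≥ 2. Combining the bounds, tw(G) = 2.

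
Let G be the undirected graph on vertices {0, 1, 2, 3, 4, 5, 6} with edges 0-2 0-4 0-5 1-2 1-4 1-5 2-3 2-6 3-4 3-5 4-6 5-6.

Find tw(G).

A width-3 tree decomposition is:
Bags: B1 = {1, 2, 4, 5}  B2 = {2, 4, 5, 6}  B3 = {0, 2, 4, 5}  B4 = {2, 3, 4, 5}
Tree: B1–B2, B2–B3, B3–B4
The largest bag has 4 vertices, giving width 3; this decomposition certifies tw(G) ≤ 3. For the lower bound: the 4 vertex sets {1,2}, {4,6}, {5}, {0} are disjoint, each induces a connected subgraph, and every pair is joined by at least one edge of G. Contracting each set to a single vertex therefore yields K_{4} as a minor, and since treewidth is minor-monotone, tw(G) ≥ tw(K_{4}) = 3. Therefore the treewidth is 3.

3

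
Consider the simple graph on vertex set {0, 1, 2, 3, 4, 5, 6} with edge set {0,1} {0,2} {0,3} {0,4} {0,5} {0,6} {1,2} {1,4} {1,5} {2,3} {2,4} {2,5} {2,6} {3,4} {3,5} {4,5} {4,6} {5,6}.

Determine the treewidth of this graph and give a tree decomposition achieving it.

Treewidth 4.
One optimal decomposition is:
Bags: B1 = {0, 2, 3, 4, 5}  B2 = {0, 1, 2, 4, 5}  B3 = {0, 2, 4, 5, 6}
Tree: B1–B2, B2–B3

Each bag holds 5 vertices, so the decomposition has width 4, which upper-bounds the treewidth. On the other hand G contains the 5-clique {0, 1, 2, 4, 5}. A clique must lie in a single bag of any decomposition, so no decomposition can have width below 4. Therefore the treewidth is 4.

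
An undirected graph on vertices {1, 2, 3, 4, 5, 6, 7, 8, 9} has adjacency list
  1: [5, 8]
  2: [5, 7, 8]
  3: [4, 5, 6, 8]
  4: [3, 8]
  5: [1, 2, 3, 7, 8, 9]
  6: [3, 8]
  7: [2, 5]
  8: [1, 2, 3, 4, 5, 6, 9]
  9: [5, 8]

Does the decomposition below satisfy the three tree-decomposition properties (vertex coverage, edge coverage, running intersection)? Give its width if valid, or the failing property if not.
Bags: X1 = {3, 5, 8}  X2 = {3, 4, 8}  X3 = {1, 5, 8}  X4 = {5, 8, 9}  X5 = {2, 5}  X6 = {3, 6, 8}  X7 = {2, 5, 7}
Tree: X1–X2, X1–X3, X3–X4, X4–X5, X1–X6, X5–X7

A tree decomposition must satisfy three properties: every vertex lies in some bag; for every edge, both endpoints lie together in some bag; and for every vertex, the bags containing it form a connected subtree. Here edge (8,2) lies in no bag, so the decomposition is invalid.

No — edge (8,2) lies in no bag.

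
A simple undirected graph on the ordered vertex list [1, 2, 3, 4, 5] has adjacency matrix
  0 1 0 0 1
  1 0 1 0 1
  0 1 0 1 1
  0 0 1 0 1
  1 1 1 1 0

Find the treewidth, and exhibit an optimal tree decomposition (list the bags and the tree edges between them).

Each bag holds 3 vertices, so the decomposition has width 2, which upper-bounds the treewidth. For the lower bound, the 3 vertices {1, 2, 5} are pairwise adjacent, and any tree decomposition puts a clique entirely inside one bag — forcing width ≥ 2. Therefore the treewidth is 2.

Treewidth 2.
Bags: B1 = {3, 4, 5}  B2 = {2, 3, 5}  B3 = {1, 2, 5}
Tree: B1–B2, B2–B3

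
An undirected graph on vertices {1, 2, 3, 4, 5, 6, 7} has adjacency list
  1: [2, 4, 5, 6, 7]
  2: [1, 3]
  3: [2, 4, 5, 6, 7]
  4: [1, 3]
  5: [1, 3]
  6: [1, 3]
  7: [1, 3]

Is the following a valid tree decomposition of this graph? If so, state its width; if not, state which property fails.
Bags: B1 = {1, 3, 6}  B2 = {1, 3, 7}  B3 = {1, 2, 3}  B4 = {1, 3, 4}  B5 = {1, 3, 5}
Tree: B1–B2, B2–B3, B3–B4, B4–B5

Yes; width 2.

Vertex coverage: the bags together contain {1, 2, 3, 4, 5, 6, 7}, the full vertex set. Edge coverage: each edge of G has both endpoints in at least one bag. Running intersection: for every vertex, the bags containing it form a connected subtree. All three properties hold, so this is a valid tree decomposition of width max|bag| − 1 = 2, and hence tw(G) ≤ 2.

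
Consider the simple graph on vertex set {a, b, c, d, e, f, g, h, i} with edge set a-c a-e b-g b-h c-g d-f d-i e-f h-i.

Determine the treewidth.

2

A width-2 tree decomposition is:
Bags: B1 = {d, e, f}  B2 = {a, d, e}  B3 = {a, c, d}  B4 = {c, d, g}  B5 = {b, d, g}  B6 = {b, d, h}  B7 = {d, h, i}
Tree: B1–B2, B2–B3, B3–B4, B4–B5, B5–B6, B6–B7
The largest bag has 3 vertices, giving width 2; this decomposition certifies tw(G) ≤ 2. The edges d–f–e–a–c–g–b–h–i–d form a cycle, so G is not a tree and its treewidth is at least 2. Hence tw(G) = 2 exactly.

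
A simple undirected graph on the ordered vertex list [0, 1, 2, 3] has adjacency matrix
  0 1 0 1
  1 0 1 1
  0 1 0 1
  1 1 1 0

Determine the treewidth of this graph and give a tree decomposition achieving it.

Every bag has size at most 3, so the width is 3 − 1 = 2 and tw(G) ≤ 2. Conversely, {0, 1, 3} is a clique of size 3, and the vertices of any clique must share a bag in every tree decomposition; so some bag has ≥ 3 vertices and tw(G) ≥ 2. Therefore the treewidth is 2.

Treewidth 2.
One optimal decomposition is:
Bags: B1 = {0, 1, 3}  B2 = {1, 2, 3}
Tree: B1–B2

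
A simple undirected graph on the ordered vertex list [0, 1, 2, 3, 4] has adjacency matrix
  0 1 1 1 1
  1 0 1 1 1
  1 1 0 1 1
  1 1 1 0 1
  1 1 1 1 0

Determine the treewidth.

4

A width-4 tree decomposition is:
Bags: B1 = {0, 1, 2, 3, 4}
Tree: (single bag)
A single bag containing all 5 vertices is trivially a valid decomposition of width 4. For the lower bound, the 5 vertices {0, 1, 2, 3, 4} are pairwise adjacent, and any tree decomposition puts a clique entirely inside one bag — forcing width ≥ 4. The upper and lower bounds meet at 4, so that is the treewidth.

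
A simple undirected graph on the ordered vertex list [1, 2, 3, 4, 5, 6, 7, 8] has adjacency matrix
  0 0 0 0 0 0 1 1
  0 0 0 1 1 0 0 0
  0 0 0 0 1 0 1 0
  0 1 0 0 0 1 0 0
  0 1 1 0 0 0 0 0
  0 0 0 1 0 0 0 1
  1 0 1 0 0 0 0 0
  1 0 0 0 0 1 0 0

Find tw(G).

A width-2 tree decomposition is:
Bags: B1 = {1, 3, 7}  B2 = {1, 3, 5}  B3 = {1, 2, 5}  B4 = {1, 2, 4}  B5 = {1, 4, 6}  B6 = {1, 6, 8}
Tree: B1–B2, B2–B3, B3–B4, B4–B5, B5–B6
Each bag holds 3 vertices, so the decomposition has width 2, which upper-bounds the treewidth. The edges 1–7–3–5–2–4–6–8–1 form a cycle, so G is not a tree and its treewidth is at least 2. Combining the bounds, tw(G) = 2.

2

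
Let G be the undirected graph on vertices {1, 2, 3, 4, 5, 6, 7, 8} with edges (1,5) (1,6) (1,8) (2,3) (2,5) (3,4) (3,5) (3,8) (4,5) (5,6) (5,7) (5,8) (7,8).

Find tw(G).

A width-2 tree decomposition is:
Bags: B1 = {3, 5, 8}  B2 = {5, 7, 8}  B3 = {2, 3, 5}  B4 = {1, 5, 8}  B5 = {3, 4, 5}  B6 = {1, 5, 6}
Tree: B1–B2, B1–B3, B2–B4, B1–B5, B4–B6
The largest bag has 3 vertices, giving width 2; this decomposition certifies tw(G) ≤ 2. For the lower bound, the 3 vertices {1, 5, 8} are pairwise adjacent, and any tree decomposition puts a clique entirely inside one bag — forcing width ≥ 2. Combining the bounds, tw(G) = 2.

2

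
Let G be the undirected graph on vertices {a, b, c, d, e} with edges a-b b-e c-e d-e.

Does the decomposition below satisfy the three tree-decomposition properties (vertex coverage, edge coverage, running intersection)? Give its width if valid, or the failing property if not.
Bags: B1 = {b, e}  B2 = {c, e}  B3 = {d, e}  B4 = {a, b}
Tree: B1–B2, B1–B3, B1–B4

Yes; width 1.

Vertex coverage: the bags together contain {a, b, c, d, e}, the full vertex set. Edge coverage: each edge of G has both endpoints in at least one bag. Running intersection: for every vertex, the bags containing it form a connected subtree. All three properties hold, so this is a valid tree decomposition of width max|bag| − 1 = 1, and hence tw(G) ≤ 1.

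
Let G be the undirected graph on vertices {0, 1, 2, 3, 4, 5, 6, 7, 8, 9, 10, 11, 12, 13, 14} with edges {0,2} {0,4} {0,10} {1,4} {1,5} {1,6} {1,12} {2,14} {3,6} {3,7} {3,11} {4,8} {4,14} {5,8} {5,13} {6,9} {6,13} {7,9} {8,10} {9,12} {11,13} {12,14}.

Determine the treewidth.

A width-3 tree decomposition is:
Bags: B1 = {3, 7, 9, 11}  B2 = {3, 6, 9, 11}  B3 = {6, 9, 11, 13}  B4 = {6, 9, 12, 13}  B5 = {1, 6, 12, 13}  B6 = {1, 5, 12, 13}  B7 = {1, 5, 12, 14}  B8 = {1, 4, 5, 14}  B9 = {4, 5, 8, 14}  B10 = {2, 4, 8, 14}  B11 = {0, 2, 4, 8}  B12 = {0, 2, 8, 10}
Tree: B1–B2, B2–B3, B3–B4, B4–B5, B5–B6, B6–B7, B7–B8, B8–B9, B9–B10, B10–B11, B11–B12
Every bag has size at most 4, so the width is 4 − 1 = 3 and tw(G) ≤ 3. For the lower bound: the 4 vertex sets {3,7,11}, {9}, {6}, {1,5,12,13} are disjoint, each induces a connected subgraph, and every pair is joined by at least one edge of G. Contracting each set to a single vertex therefore yields K_{4} as a minor, and since treewidth is minor-monotone, tw(G) ≥ tw(K_{4}) = 3. Combining the bounds, tw(G) = 3.

3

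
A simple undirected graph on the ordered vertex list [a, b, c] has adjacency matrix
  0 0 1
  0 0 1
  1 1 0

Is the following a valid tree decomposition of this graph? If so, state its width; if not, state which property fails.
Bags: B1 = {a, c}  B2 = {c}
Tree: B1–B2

No — vertex b appears in no bag.

A tree decomposition must satisfy three properties: every vertex lies in some bag; for every edge, both endpoints lie together in some bag; and for every vertex, the bags containing it form a connected subtree. Here vertex b appears in no bag, so the decomposition is invalid.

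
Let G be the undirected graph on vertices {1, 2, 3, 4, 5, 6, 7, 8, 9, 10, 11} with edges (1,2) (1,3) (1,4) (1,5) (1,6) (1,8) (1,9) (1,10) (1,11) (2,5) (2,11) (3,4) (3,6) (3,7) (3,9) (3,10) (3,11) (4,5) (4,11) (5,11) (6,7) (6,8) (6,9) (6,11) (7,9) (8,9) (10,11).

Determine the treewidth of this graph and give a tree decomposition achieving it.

The largest bag has 4 vertices, giving width 3; this decomposition certifies tw(G) ≤ 3. Conversely, {1, 6, 8, 9} is a clique of size 4, and the vertices of any clique must share a bag in every tree decomposition; so some bag has ≥ 4 vertices and tw(G) ≥ 3. Therefore the treewidth is 3.

Treewidth 3.
One optimal decomposition is:
Bags: B1 = {1, 3, 6, 11}  B2 = {1, 3, 10, 11}  B3 = {1, 3, 4, 11}  B4 = {1, 3, 6, 9}  B5 = {1, 4, 5, 11}  B6 = {1, 6, 8, 9}  B7 = {3, 6, 7, 9}  B8 = {1, 2, 5, 11}
Tree: B1–B2, B2–B3, B1–B4, B3–B5, B4–B6, B4–B7, B5–B8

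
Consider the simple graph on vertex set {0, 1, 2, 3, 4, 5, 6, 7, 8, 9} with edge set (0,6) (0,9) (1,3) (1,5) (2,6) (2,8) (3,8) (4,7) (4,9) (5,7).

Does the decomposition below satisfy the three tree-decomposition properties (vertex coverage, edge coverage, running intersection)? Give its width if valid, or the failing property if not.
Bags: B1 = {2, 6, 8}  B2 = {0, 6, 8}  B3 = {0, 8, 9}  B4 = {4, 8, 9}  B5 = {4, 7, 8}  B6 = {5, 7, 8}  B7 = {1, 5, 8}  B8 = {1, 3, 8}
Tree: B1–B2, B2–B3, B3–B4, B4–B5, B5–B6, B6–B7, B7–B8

Yes; width 2.

Checking the three conditions: (i) the bags cover all of {0, 1, 2, 3, 4, 5, 6, 7, 8, 9}; (ii) for each edge, some bag contains both endpoints; (iii) the bags containing any fixed vertex form a subtree. All hold, so the decomposition is valid with width 3 − 1 = 2.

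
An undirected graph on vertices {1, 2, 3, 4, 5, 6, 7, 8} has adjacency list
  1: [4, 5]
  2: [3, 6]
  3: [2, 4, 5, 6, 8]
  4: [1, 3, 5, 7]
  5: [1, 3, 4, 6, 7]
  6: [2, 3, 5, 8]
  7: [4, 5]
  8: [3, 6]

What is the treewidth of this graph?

2

A width-2 tree decomposition is:
Bags: B1 = {1, 4, 5}  B2 = {3, 4, 5}  B3 = {3, 5, 6}  B4 = {4, 5, 7}  B5 = {3, 6, 8}  B6 = {2, 3, 6}
Tree: B1–B2, B2–B3, B1–B4, B3–B5, B5–B6
Each bag holds 3 vertices, so the decomposition has width 2, which upper-bounds the treewidth. On the other hand G contains the 3-clique {1, 4, 5}. A clique must lie in a single bag of any decomposition, so no decomposition can have width below 2. Therefore the treewidth is 2.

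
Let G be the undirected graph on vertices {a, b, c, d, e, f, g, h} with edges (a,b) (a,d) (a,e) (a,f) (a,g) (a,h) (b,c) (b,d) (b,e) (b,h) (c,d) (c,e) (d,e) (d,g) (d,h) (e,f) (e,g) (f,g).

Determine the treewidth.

A width-3 tree decomposition is:
Bags: B1 = {a, b, d, e}  B2 = {a, d, e, g}  B3 = {b, c, d, e}  B4 = {a, b, d, h}  B5 = {a, e, f, g}
Tree: B1–B2, B1–B3, B1–B4, B2–B5
Each bag holds 4 vertices, so the decomposition has width 3, which upper-bounds the treewidth. For the lower bound, the 4 vertices {a, d, e, g} are pairwise adjacent, and any tree decomposition puts a clique entirely inside one bag — forcing width ≥ 3. Therefore the treewidth is 3.

3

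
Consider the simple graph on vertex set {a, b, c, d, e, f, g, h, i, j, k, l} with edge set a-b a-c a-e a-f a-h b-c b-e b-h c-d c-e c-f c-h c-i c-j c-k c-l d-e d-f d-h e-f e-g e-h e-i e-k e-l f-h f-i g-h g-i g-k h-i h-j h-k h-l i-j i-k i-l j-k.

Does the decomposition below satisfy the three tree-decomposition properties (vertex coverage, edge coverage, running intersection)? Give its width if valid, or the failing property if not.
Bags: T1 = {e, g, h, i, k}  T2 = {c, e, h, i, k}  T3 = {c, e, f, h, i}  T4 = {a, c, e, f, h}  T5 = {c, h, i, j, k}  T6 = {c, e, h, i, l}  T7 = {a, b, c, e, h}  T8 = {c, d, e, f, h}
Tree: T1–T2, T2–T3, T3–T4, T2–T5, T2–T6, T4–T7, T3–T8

Every vertex of G appears in some bag (union = {a, b, c, d, e, f, g, h, i, j, k, l}); every edge is covered by a bag; and for each vertex v the set of bags containing v is connected in the bag tree. The decomposition is therefore valid. The largest bag has 5 vertices, so the width is 4.

Yes; width 4.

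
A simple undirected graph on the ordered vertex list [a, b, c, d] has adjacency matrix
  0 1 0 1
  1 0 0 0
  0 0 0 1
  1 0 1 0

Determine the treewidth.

A width-1 tree decomposition is:
Bags: B1 = {c, d}  B2 = {a, d}  B3 = {a, b}
Tree: B1–B2, B2–B3
The largest bag has 2 vertices, giving width 1; this decomposition certifies tw(G) ≤ 1. Any graph with an edge has treewidth ≥ 1, and G has the edge c–d. Hence tw(G) = 1 exactly.

1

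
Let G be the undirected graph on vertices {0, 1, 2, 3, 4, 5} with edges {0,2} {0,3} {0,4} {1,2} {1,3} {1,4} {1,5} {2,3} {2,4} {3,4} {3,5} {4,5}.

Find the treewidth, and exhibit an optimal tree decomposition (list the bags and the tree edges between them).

Every bag has size at most 4, so the width is 4 − 1 = 3 and tw(G) ≤ 3. For the lower bound, the 4 vertices {0, 2, 3, 4} are pairwise adjacent, and any tree decomposition puts a clique entirely inside one bag — forcing width ≥ 3. Combining the bounds, tw(G) = 3.

Treewidth 3.
One such decomposition:
Bags: B1 = {0, 2, 3, 4}  B2 = {1, 2, 3, 4}  B3 = {1, 3, 4, 5}
Tree: B1–B2, B2–B3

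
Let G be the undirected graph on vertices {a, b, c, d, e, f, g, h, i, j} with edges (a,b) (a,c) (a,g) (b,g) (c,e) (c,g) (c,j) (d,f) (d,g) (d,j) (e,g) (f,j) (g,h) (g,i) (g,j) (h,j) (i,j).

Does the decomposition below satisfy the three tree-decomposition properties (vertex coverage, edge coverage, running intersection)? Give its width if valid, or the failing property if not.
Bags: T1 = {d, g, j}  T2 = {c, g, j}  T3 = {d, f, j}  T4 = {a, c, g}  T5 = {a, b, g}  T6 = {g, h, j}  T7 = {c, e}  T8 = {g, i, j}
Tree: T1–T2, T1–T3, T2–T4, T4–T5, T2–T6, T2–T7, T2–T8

No — edge (g,e) lies in no bag.

A tree decomposition must satisfy three properties: every vertex lies in some bag; for every edge, both endpoints lie together in some bag; and for every vertex, the bags containing it form a connected subtree. Here edge (g,e) lies in no bag, so the decomposition is invalid.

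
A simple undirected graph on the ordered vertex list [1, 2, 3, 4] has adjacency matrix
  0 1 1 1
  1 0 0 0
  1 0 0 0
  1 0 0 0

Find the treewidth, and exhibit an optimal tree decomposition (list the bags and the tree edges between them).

Each bag holds 2 vertices, so the decomposition has width 1, which upper-bounds the treewidth. Since G has at least one edge (e.g. 1–2), it is not an edgeless graph, so tw(G) ≥ 1. Combining the bounds, tw(G) = 1.

Treewidth 1.
One optimal decomposition is:
Bags: B1 = {1, 2}  B2 = {1, 4}  B3 = {1, 3}
Tree: B1–B2, B1–B3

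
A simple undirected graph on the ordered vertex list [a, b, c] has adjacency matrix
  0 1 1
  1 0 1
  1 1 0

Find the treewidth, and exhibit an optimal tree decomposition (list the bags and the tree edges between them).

Treewidth 2.
Bags: B1 = {a, b, c}
Tree: (single bag)

With just one bag of size 3, the width is 3 − 1 = 2, so tw(G) ≤ 2. Conversely, {a, b, c} is a clique of size 3, and the vertices of any clique must share a bag in every tree decomposition; so some bag has ≥ 3 vertices and tw(G) ≥ 2. The upper and lower bounds meet at 2, so that is the treewidth.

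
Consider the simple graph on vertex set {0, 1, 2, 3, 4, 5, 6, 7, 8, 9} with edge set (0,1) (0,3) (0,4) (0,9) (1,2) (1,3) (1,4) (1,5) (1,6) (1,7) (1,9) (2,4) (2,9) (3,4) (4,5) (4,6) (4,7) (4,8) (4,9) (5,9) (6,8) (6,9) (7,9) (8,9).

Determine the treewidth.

A width-3 tree decomposition is:
Bags: B1 = {1, 4, 6, 9}  B2 = {1, 4, 7, 9}  B3 = {4, 6, 8, 9}  B4 = {1, 4, 5, 9}  B5 = {0, 1, 4, 9}  B6 = {0, 1, 3, 4}  B7 = {1, 2, 4, 9}
Tree: B1–B2, B1–B3, B2–B4, B1–B5, B5–B6, B1–B7
Each bag holds 4 vertices, so the decomposition has width 3, which upper-bounds the treewidth. On the other hand G contains the 4-clique {4, 6, 8, 9}. A clique must lie in a single bag of any decomposition, so no decomposition can have width below 3. Hence tw(G) = 3 exactly.

3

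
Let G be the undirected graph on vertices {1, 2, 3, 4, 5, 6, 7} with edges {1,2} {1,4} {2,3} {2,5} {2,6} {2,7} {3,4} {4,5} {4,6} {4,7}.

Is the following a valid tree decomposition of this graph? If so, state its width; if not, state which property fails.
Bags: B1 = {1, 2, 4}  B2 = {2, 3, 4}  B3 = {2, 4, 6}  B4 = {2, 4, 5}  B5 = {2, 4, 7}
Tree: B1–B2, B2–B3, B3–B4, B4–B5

Checking the three conditions: (i) the bags cover all of {1, 2, 3, 4, 5, 6, 7}; (ii) for each edge, some bag contains both endpoints; (iii) the bags containing any fixed vertex form a subtree. All hold, so the decomposition is valid with width 3 − 1 = 2.

Yes; width 2.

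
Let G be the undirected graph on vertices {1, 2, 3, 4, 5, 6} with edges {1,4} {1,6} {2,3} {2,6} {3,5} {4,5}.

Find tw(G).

A width-2 tree decomposition is:
Bags: B1 = {2, 3, 6}  B2 = {1, 3, 6}  B3 = {1, 3, 4}  B4 = {3, 4, 5}
Tree: B1–B2, B2–B3, B3–B4
Each bag holds 3 vertices, so the decomposition has width 2, which upper-bounds the treewidth. The edges 3–2–6–1–4–5–3 form a cycle, so G is not a tree and its treewidth is at least 2. Combining the bounds, tw(G) = 2.

2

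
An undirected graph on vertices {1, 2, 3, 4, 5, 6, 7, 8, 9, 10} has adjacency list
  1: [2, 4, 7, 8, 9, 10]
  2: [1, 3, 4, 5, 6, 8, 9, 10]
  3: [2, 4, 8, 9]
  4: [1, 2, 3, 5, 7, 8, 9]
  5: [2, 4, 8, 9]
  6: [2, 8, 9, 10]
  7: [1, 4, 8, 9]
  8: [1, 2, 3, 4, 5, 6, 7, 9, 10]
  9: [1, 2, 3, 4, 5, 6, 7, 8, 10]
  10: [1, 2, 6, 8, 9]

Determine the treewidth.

A width-4 tree decomposition is:
Bags: B1 = {2, 3, 4, 8, 9}  B2 = {2, 4, 5, 8, 9}  B3 = {1, 2, 4, 8, 9}  B4 = {1, 2, 8, 9, 10}  B5 = {2, 6, 8, 9, 10}  B6 = {1, 4, 7, 8, 9}
Tree: B1–B2, B2–B3, B3–B4, B4–B5, B3–B6
The largest bag has 5 vertices, giving width 4; this decomposition certifies tw(G) ≤ 4. On the other hand G contains the 5-clique {1, 2, 8, 9, 10}. A clique must lie in a single bag of any decomposition, so no decomposition can have width below 4. Hence tw(G) = 4 exactly.

4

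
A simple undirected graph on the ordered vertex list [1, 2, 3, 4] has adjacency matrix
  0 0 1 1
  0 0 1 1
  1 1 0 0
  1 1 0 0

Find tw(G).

A width-2 tree decomposition is:
Bags: B1 = {2, 3, 4}  B2 = {1, 3, 4}
Tree: B1–B2
Each bag holds 3 vertices, so the decomposition has width 2, which upper-bounds the treewidth. Since 3–2–4–1–3 is a cycle in G, G is not acyclic. Forests are exactly the graphs of treewidth ≤ 1, so tw(G) ≥ 2. Hence tw(G) = 2 exactly.

2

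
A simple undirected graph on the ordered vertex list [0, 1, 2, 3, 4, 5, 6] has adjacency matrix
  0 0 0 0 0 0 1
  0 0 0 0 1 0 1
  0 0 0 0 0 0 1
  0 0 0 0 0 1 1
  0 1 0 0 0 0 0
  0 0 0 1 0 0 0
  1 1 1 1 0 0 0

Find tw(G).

1

A width-1 tree decomposition is:
Bags: B1 = {2, 6}  B2 = {3, 6}  B3 = {0, 6}  B4 = {1, 6}  B5 = {3, 5}  B6 = {1, 4}
Tree: B1–B2, B1–B3, B3–B4, B2–B5, B4–B6
Each bag holds 2 vertices, so the decomposition has width 1, which upper-bounds the treewidth. G has an edge, so its treewidth is at least 1. Therefore the treewidth is 1.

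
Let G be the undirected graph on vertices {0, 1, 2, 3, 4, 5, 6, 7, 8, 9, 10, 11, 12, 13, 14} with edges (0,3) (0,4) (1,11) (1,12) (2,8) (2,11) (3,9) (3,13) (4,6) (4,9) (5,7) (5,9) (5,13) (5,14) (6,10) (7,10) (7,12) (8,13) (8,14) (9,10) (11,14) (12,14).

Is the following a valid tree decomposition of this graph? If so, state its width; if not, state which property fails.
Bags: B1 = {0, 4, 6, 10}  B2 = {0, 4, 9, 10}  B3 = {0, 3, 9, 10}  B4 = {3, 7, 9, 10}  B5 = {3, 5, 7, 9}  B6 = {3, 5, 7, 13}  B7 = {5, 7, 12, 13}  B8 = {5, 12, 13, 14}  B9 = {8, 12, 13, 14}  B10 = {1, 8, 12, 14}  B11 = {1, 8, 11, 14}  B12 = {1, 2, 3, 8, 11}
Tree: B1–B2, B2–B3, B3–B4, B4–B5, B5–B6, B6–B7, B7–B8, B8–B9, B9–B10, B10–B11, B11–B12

A tree decomposition must satisfy three properties: every vertex lies in some bag; for every edge, both endpoints lie together in some bag; and for every vertex, the bags containing it form a connected subtree. Here bags containing vertex 3 are not connected in the tree, so the decomposition is invalid.

No — bags containing vertex 3 are not connected in the tree.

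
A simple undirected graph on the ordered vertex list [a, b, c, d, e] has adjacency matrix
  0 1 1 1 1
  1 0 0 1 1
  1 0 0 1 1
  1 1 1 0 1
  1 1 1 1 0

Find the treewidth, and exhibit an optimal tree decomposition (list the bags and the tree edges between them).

Treewidth 3.
Bags: B1 = {a, c, d, e}  B2 = {a, b, d, e}
Tree: B1–B2

Every bag has size at most 4, so the width is 4 − 1 = 3 and tw(G) ≤ 3. Conversely, {a, c, d, e} is a clique of size 4, and the vertices of any clique must share a bag in every tree decomposition; so some bag has ≥ 4 vertices and tw(G) ≥ 3. The upper and lower bounds meet at 3, so that is the treewidth.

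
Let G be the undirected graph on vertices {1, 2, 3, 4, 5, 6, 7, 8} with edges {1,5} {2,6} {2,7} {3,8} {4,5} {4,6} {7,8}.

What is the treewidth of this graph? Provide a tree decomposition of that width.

Treewidth 1.
One optimal decomposition is:
Bags: B1 = {3, 8}  B2 = {7, 8}  B3 = {2, 7}  B4 = {2, 6}  B5 = {4, 6}  B6 = {4, 5}  B7 = {1, 5}
Tree: B1–B2, B2–B3, B3–B4, B4–B5, B5–B6, B6–B7

Every bag has size at most 2, so the width is 2 − 1 = 1 and tw(G) ≤ 1. Since G has at least one edge (e.g. 3–8), it is not an edgeless graph, so tw(G) ≥ 1. Therefore the treewidth is 1.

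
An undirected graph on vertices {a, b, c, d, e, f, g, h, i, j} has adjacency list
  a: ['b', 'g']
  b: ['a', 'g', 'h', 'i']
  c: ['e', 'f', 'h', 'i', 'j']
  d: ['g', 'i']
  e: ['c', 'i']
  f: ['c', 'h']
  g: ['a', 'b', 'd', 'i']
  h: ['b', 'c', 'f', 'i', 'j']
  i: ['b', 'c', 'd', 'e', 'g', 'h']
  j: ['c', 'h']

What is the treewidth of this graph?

A width-2 tree decomposition is:
Bags: B1 = {b, g, i}  B2 = {b, h, i}  B3 = {a, b, g}  B4 = {c, h, i}  B5 = {c, e, i}  B6 = {c, f, h}  B7 = {d, g, i}  B8 = {c, h, j}
Tree: B1–B2, B1–B3, B2–B4, B4–B5, B4–B6, B1–B7, B6–B8
Each bag holds 3 vertices, so the decomposition has width 2, which upper-bounds the treewidth. Conversely, {a, b, g} is a clique of size 3, and the vertices of any clique must share a bag in every tree decomposition; so some bag has ≥ 3 vertices and tw(G) ≥ 2. Hence tw(G) = 2 exactly.

2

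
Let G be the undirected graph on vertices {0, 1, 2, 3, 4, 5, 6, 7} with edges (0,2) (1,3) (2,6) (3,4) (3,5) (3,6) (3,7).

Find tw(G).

1

A width-1 tree decomposition is:
Bags: B1 = {2, 6}  B2 = {3, 6}  B3 = {0, 2}  B4 = {3, 5}  B5 = {3, 4}  B6 = {1, 3}  B7 = {3, 7}
Tree: B1–B2, B1–B3, B2–B4, B2–B5, B2–B6, B6–B7
Every bag has size at most 2, so the width is 2 − 1 = 1 and tw(G) ≤ 1. G has an edge, so its treewidth is at least 1. Combining the bounds, tw(G) = 1.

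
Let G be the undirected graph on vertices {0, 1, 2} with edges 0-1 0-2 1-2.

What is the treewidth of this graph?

2

A width-2 tree decomposition is:
Bags: B1 = {0, 1, 2}
Tree: (single bag)
A single bag containing all 3 vertices is trivially a valid decomposition of width 2. For the lower bound, the 3 vertices {0, 1, 2} are pairwise adjacent, and any tree decomposition puts a clique entirely inside one bag — forcing width ≥ 2. Hence tw(G) = 2 exactly.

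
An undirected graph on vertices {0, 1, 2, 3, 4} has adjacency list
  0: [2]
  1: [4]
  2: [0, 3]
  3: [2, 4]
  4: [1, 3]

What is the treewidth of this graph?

1

A width-1 tree decomposition is:
Bags: B1 = {1, 4}  B2 = {3, 4}  B3 = {2, 3}  B4 = {0, 2}
Tree: B1–B2, B2–B3, B3–B4
The largest bag has 2 vertices, giving width 1; this decomposition certifies tw(G) ≤ 1. G has an edge, so its treewidth is at least 1. Combining the bounds, tw(G) = 1.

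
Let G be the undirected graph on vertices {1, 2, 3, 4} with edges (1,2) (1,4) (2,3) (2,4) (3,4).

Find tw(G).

2

A width-2 tree decomposition is:
Bags: B1 = {2, 3, 4}  B2 = {1, 2, 4}
Tree: B1–B2
Each bag holds 3 vertices, so the decomposition has width 2, which upper-bounds the treewidth. For the lower bound, the 3 vertices {1, 2, 4} are pairwise adjacent, and any tree decomposition puts a clique entirely inside one bag — forcing width ≥ 2. The upper and lower bounds meet at 2, so that is the treewidth.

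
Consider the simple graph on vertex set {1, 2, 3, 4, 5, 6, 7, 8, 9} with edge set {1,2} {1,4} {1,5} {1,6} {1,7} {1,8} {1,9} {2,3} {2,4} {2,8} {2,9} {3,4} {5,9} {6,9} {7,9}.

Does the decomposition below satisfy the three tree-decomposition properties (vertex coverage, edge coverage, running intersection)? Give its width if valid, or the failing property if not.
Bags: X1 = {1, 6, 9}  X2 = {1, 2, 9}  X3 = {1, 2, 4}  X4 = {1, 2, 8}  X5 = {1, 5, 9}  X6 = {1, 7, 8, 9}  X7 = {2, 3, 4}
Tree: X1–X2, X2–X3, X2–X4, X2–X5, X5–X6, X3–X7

No — bags containing vertex 8 are not connected in the tree.

A tree decomposition must satisfy three properties: every vertex lies in some bag; for every edge, both endpoints lie together in some bag; and for every vertex, the bags containing it form a connected subtree. Here bags containing vertex 8 are not connected in the tree, so the decomposition is invalid.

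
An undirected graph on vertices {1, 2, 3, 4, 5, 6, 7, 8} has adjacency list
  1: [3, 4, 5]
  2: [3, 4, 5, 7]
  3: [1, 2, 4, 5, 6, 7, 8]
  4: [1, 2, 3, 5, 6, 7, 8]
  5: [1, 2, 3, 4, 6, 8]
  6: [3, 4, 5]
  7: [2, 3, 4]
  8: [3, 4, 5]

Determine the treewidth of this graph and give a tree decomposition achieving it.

Treewidth 3.
One such decomposition:
Bags: B1 = {1, 3, 4, 5}  B2 = {3, 4, 5, 8}  B3 = {2, 3, 4, 5}  B4 = {2, 3, 4, 7}  B5 = {3, 4, 5, 6}
Tree: B1–B2, B2–B3, B3–B4, B2–B5

Every bag has size at most 4, so the width is 4 − 1 = 3 and tw(G) ≤ 3. On the other hand G contains the 4-clique {3, 4, 5, 8}. A clique must lie in a single bag of any decomposition, so no decomposition can have width below 3. Combining the bounds, tw(G) = 3.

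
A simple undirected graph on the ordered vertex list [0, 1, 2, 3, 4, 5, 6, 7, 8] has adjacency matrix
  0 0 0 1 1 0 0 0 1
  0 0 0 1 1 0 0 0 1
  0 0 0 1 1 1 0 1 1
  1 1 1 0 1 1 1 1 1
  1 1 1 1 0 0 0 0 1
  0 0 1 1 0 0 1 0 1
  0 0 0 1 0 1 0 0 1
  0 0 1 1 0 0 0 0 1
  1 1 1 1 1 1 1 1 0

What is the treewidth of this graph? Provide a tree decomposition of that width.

Each bag holds 4 vertices, so the decomposition has width 3, which upper-bounds the treewidth. For the lower bound, the 4 vertices {0, 3, 4, 8} are pairwise adjacent, and any tree decomposition puts a clique entirely inside one bag — forcing width ≥ 3. The upper and lower bounds meet at 3, so that is the treewidth.

Treewidth 3.
One optimal decomposition is:
Bags: B1 = {0, 3, 4, 8}  B2 = {2, 3, 4, 8}  B3 = {1, 3, 4, 8}  B4 = {2, 3, 5, 8}  B5 = {2, 3, 7, 8}  B6 = {3, 5, 6, 8}
Tree: B1–B2, B2–B3, B2–B4, B2–B5, B4–B6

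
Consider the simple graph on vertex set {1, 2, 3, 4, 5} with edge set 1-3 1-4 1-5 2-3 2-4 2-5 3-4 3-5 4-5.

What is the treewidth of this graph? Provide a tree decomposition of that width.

Every bag has size at most 4, so the width is 4 − 1 = 3 and tw(G) ≤ 3. For the lower bound, the 4 vertices {1, 3, 4, 5} are pairwise adjacent, and any tree decomposition puts a clique entirely inside one bag — forcing width ≥ 3. Combining the bounds, tw(G) = 3.

Treewidth 3.
One such decomposition:
Bags: B1 = {1, 3, 4, 5}  B2 = {2, 3, 4, 5}
Tree: B1–B2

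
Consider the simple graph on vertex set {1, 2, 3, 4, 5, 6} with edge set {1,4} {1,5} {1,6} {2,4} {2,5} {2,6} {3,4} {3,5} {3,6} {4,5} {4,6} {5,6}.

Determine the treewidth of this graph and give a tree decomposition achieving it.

Every bag has size at most 4, so the width is 4 − 1 = 3 and tw(G) ≤ 3. Conversely, {1, 4, 5, 6} is a clique of size 4, and the vertices of any clique must share a bag in every tree decomposition; so some bag has ≥ 4 vertices and tw(G) ≥ 3. Therefore the treewidth is 3.

Treewidth 3.
One optimal decomposition is:
Bags: B1 = {2, 4, 5, 6}  B2 = {1, 4, 5, 6}  B3 = {3, 4, 5, 6}
Tree: B1–B2, B1–B3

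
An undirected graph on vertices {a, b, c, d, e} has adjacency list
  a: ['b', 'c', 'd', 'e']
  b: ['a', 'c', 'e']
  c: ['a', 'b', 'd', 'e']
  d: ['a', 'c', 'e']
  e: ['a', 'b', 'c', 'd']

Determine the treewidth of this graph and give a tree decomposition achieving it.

Treewidth 3.
One optimal decomposition is:
Bags: B1 = {a, b, c, e}  B2 = {a, c, d, e}
Tree: B1–B2

Each bag holds 4 vertices, so the decomposition has width 3, which upper-bounds the treewidth. For the lower bound, the 4 vertices {a, c, d, e} are pairwise adjacent, and any tree decomposition puts a clique entirely inside one bag — forcing width ≥ 3. The upper and lower bounds meet at 3, so that is the treewidth.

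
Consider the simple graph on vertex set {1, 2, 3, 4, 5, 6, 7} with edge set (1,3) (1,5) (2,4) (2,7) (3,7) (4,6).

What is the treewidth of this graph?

1

A width-1 tree decomposition is:
Bags: B1 = {4, 6}  B2 = {2, 4}  B3 = {2, 7}  B4 = {3, 7}  B5 = {1, 3}  B6 = {1, 5}
Tree: B1–B2, B2–B3, B3–B4, B4–B5, B5–B6
The largest bag has 2 vertices, giving width 1; this decomposition certifies tw(G) ≤ 1. Since G has at least one edge (e.g. 6–4), it is not an edgeless graph, so tw(G) ≥ 1. Combining the bounds, tw(G) = 1.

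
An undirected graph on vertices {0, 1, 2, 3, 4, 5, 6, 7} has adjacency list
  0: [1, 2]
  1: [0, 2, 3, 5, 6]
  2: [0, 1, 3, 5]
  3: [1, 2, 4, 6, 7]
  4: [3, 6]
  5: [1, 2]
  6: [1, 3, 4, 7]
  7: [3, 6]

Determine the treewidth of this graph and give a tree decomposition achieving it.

Treewidth 2.
One such decomposition:
Bags: B1 = {3, 4, 6}  B2 = {1, 3, 6}  B3 = {1, 2, 3}  B4 = {1, 2, 5}  B5 = {3, 6, 7}  B6 = {0, 1, 2}
Tree: B1–B2, B2–B3, B3–B4, B1–B5, B3–B6

Every bag has size at most 3, so the width is 3 − 1 = 2 and tw(G) ≤ 2. For the lower bound, the 3 vertices {0, 1, 2} are pairwise adjacent, and any tree decomposition puts a clique entirely inside one bag — forcing width ≥ 2. Hence tw(G) = 2 exactly.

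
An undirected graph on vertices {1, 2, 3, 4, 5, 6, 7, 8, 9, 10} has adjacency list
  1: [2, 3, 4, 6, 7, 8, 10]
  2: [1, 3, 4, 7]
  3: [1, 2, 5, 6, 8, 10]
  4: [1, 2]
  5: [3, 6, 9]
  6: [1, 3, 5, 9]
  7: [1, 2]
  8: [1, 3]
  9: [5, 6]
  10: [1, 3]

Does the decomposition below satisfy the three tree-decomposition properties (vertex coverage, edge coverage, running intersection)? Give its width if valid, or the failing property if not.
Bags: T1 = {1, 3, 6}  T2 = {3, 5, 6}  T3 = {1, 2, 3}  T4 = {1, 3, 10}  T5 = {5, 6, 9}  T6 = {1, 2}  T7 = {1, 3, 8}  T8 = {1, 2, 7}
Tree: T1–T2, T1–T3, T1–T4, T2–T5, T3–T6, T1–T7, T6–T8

No — vertex 4 appears in no bag.

A tree decomposition must satisfy three properties: every vertex lies in some bag; for every edge, both endpoints lie together in some bag; and for every vertex, the bags containing it form a connected subtree. Here vertex 4 appears in no bag, so the decomposition is invalid.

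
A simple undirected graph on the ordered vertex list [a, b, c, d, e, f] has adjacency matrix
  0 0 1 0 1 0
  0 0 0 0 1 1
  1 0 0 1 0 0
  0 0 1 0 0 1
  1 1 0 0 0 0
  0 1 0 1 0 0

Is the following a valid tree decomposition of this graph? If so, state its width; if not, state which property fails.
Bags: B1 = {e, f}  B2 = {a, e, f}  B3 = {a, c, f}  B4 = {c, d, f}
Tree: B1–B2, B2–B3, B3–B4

No — vertex b appears in no bag.

A tree decomposition must satisfy three properties: every vertex lies in some bag; for every edge, both endpoints lie together in some bag; and for every vertex, the bags containing it form a connected subtree. Here vertex b appears in no bag, so the decomposition is invalid.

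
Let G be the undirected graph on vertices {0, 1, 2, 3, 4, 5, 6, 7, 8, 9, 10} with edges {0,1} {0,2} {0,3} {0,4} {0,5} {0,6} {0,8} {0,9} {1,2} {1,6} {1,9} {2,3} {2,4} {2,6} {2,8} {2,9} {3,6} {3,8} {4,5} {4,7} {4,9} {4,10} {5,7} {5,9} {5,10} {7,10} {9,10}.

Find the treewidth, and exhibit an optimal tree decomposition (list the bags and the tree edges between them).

The largest bag has 4 vertices, giving width 3; this decomposition certifies tw(G) ≤ 3. Conversely, {0, 2, 3, 8} is a clique of size 4, and the vertices of any clique must share a bag in every tree decomposition; so some bag has ≥ 4 vertices and tw(G) ≥ 3. Combining the bounds, tw(G) = 3.

Treewidth 3.
One such decomposition:
Bags: B1 = {0, 1, 2, 9}  B2 = {0, 2, 4, 9}  B3 = {0, 1, 2, 6}  B4 = {0, 4, 5, 9}  B5 = {4, 5, 9, 10}  B6 = {0, 2, 3, 6}  B7 = {0, 2, 3, 8}  B8 = {4, 5, 7, 10}
Tree: B1–B2, B1–B3, B2–B4, B4–B5, B3–B6, B6–B7, B5–B8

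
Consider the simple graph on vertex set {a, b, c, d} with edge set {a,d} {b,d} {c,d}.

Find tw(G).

A width-1 tree decomposition is:
Bags: B1 = {a, d}  B2 = {b, d}  B3 = {c, d}
Tree: B1–B2, B1–B3
The largest bag has 2 vertices, giving width 1; this decomposition certifies tw(G) ≤ 1. G has an edge, so its treewidth is at least 1. Combining the bounds, tw(G) = 1.

1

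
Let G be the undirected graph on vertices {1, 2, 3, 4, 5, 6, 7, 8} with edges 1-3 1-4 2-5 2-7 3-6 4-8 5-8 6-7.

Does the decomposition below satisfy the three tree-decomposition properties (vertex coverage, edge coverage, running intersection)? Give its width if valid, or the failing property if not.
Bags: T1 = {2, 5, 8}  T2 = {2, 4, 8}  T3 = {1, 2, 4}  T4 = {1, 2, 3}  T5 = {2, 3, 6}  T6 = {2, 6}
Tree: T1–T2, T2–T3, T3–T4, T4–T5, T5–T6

No — vertex 7 appears in no bag.

A tree decomposition must satisfy three properties: every vertex lies in some bag; for every edge, both endpoints lie together in some bag; and for every vertex, the bags containing it form a connected subtree. Here vertex 7 appears in no bag, so the decomposition is invalid.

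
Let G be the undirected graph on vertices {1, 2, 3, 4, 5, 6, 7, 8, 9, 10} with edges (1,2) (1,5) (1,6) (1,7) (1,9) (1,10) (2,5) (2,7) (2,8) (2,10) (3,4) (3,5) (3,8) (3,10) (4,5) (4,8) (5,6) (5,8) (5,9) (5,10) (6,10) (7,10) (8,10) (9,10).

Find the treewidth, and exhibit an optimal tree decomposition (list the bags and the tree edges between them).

The largest bag has 4 vertices, giving width 3; this decomposition certifies tw(G) ≤ 3. On the other hand G contains the 4-clique {2, 5, 8, 10}. A clique must lie in a single bag of any decomposition, so no decomposition can have width below 3. Combining the bounds, tw(G) = 3.

Treewidth 3.
Bags: B1 = {2, 5, 8, 10}  B2 = {3, 5, 8, 10}  B3 = {1, 2, 5, 10}  B4 = {1, 2, 7, 10}  B5 = {1, 5, 9, 10}  B6 = {1, 5, 6, 10}  B7 = {3, 4, 5, 8}
Tree: B1–B2, B1–B3, B3–B4, B3–B5, B5–B6, B2–B7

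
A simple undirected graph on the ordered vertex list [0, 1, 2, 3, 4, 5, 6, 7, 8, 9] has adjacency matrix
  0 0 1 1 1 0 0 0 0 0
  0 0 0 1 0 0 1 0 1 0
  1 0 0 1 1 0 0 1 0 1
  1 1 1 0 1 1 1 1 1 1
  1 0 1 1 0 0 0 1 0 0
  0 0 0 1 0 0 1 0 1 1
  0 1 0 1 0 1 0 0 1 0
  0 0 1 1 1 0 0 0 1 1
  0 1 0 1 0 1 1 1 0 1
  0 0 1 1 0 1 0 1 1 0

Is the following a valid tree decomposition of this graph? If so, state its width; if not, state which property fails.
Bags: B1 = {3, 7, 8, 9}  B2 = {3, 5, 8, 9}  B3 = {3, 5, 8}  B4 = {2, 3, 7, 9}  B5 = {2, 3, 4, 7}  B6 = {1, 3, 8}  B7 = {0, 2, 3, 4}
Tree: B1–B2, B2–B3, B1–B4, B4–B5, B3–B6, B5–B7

A tree decomposition must satisfy three properties: every vertex lies in some bag; for every edge, both endpoints lie together in some bag; and for every vertex, the bags containing it form a connected subtree. Here vertex 6 appears in no bag, so the decomposition is invalid.

No — vertex 6 appears in no bag.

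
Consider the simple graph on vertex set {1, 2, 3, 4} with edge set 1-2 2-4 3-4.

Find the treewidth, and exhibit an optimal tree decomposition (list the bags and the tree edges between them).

Every bag has size at most 2, so the width is 2 − 1 = 1 and tw(G) ≤ 1. G has an edge, so its treewidth is at least 1. Hence tw(G) = 1 exactly.

Treewidth 1.
One such decomposition:
Bags: B1 = {1, 2}  B2 = {2, 4}  B3 = {3, 4}
Tree: B1–B2, B2–B3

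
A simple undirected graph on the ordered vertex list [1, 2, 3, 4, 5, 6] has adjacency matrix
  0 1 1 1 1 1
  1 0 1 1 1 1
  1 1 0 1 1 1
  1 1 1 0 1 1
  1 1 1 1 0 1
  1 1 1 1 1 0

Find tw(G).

A width-5 tree decomposition is:
Bags: B1 = {1, 2, 3, 4, 5, 6}
Tree: (single bag)
A single bag containing all 6 vertices is trivially a valid decomposition of width 5. Conversely, {1, 2, 3, 4, 5, 6} is a clique of size 6, and the vertices of any clique must share a bag in every tree decomposition; so some bag has ≥ 6 vertices and tw(G) ≥ 5. The upper and lower bounds meet at 5, so that is the treewidth.

5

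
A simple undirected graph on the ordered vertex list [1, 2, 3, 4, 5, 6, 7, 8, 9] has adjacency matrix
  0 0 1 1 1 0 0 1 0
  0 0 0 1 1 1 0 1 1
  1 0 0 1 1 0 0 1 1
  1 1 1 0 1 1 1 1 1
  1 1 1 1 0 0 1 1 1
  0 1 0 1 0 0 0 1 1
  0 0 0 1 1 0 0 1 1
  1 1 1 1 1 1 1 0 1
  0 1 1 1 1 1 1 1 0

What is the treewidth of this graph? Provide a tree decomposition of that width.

Treewidth 4.
One such decomposition:
Bags: B1 = {2, 4, 5, 8, 9}  B2 = {3, 4, 5, 8, 9}  B3 = {2, 4, 6, 8, 9}  B4 = {1, 3, 4, 5, 8}  B5 = {4, 5, 7, 8, 9}
Tree: B1–B2, B1–B3, B2–B4, B2–B5

Each bag holds 5 vertices, so the decomposition has width 4, which upper-bounds the treewidth. Conversely, {1, 3, 4, 5, 8} is a clique of size 5, and the vertices of any clique must share a bag in every tree decomposition; so some bag has ≥ 5 vertices and tw(G) ≥ 4. The upper and lower bounds meet at 4, so that is the treewidth.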